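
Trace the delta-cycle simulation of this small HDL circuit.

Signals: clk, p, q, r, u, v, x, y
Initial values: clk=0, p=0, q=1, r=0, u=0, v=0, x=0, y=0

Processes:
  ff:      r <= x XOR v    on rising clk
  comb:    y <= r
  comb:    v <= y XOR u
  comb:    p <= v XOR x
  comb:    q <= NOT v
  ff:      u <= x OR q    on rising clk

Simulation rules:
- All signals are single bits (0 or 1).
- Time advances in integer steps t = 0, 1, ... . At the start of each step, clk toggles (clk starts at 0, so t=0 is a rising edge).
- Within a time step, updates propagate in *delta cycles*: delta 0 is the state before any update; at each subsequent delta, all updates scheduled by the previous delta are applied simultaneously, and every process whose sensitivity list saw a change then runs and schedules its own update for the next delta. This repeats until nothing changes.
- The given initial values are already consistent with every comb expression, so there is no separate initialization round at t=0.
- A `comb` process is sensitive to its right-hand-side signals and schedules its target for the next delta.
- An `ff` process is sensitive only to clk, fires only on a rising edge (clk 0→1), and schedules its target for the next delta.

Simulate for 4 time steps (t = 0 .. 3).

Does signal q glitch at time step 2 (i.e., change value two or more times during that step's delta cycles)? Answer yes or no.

yes

t0.Δ0 v=0 clk=0 y=0 x=0 q=1 u=0 p=0 r=0
t0.Δ1 v=0 clk=1 y=0 x=0 q=1 u=0 p=0 r=0
t0.Δ2 v=0 clk=1 y=0 x=0 q=1 u=1 p=0 r=0
t0.Δ3 v=1 clk=1 y=0 x=0 q=1 u=1 p=0 r=0
t0.Δ4 v=1 clk=1 y=0 x=0 q=0 u=1 p=1 r=0
t1.Δ0 v=1 clk=1 y=0 x=0 q=0 u=1 p=1 r=0
t1.Δ1 v=1 clk=0 y=0 x=0 q=0 u=1 p=1 r=0
t2.Δ0 v=1 clk=0 y=0 x=0 q=0 u=1 p=1 r=0
t2.Δ1 v=1 clk=1 y=0 x=0 q=0 u=1 p=1 r=0
t2.Δ2 v=1 clk=1 y=0 x=0 q=0 u=0 p=1 r=1
t2.Δ3 v=0 clk=1 y=1 x=0 q=0 u=0 p=1 r=1
t2.Δ4 v=1 clk=1 y=1 x=0 q=1 u=0 p=0 r=1
t2.Δ5 v=1 clk=1 y=1 x=0 q=0 u=0 p=1 r=1
t3.Δ0 v=1 clk=1 y=1 x=0 q=0 u=0 p=1 r=1
t3.Δ1 v=1 clk=0 y=1 x=0 q=0 u=0 p=1 r=1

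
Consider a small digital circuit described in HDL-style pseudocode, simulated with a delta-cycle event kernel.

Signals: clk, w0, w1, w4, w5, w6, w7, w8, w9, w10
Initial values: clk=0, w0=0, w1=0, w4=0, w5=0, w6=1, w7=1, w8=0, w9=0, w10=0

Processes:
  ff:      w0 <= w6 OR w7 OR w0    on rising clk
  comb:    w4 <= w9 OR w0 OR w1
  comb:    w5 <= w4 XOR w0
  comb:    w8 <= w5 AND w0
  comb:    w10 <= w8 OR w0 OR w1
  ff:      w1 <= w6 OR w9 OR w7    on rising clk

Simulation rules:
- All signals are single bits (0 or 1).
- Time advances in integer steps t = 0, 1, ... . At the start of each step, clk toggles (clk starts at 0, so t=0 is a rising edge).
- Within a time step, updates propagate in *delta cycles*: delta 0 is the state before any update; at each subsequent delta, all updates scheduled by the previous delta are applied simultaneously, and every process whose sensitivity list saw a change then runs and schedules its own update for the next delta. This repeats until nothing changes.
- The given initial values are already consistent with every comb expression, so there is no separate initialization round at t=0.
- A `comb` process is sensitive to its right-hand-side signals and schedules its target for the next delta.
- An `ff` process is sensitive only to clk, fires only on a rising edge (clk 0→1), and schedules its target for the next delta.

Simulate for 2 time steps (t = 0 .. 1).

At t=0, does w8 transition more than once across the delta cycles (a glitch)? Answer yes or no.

[bits: w8,w9,w10,w1,w0,w7,clk,w5,w4,w6]
t=0: Δ0=0000010001 Δ1=0000011001 Δ2=0001111001 Δ3=0011111111 Δ4=1011111011 Δ5=0011111011 | 5Δ
t=1: Δ0=0011111011 Δ1=0011110011 | 1Δ

yes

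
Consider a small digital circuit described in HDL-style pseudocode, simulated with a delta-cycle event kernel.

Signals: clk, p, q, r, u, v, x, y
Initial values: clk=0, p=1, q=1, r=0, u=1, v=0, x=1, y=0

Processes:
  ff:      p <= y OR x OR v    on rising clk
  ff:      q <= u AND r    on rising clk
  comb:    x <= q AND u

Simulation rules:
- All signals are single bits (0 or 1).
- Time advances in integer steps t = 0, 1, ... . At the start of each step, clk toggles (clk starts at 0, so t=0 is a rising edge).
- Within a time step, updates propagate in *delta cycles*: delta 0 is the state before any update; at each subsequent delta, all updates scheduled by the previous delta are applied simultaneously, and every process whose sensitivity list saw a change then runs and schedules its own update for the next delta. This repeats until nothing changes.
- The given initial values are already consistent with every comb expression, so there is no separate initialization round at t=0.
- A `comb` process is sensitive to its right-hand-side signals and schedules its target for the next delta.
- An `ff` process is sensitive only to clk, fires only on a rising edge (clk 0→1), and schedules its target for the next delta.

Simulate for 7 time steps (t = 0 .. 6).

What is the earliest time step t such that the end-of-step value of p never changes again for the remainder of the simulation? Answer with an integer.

t=0 Δ0: v=0 y=0 p=1 clk=0 x=1 r=0 u=1 q=1
  Δ1: clk:0→1
  Δ2: q:1→0
  Δ3: x:1→0
  (3Δ to stable)
t=1 Δ0: v=0 y=0 p=1 clk=1 x=0 r=0 u=1 q=0
  Δ1: clk:1→0
  (1Δ to stable)
t=2 Δ0: v=0 y=0 p=1 clk=0 x=0 r=0 u=1 q=0
  Δ1: clk:0→1
  Δ2: p:1→0
  (2Δ to stable)
t=3 Δ0: v=0 y=0 p=0 clk=1 x=0 r=0 u=1 q=0
  Δ1: clk:1→0
  (1Δ to stable)
t=4 Δ0: v=0 y=0 p=0 clk=0 x=0 r=0 u=1 q=0
  Δ1: clk:0→1
  (1Δ to stable)
t=5 Δ0: v=0 y=0 p=0 clk=1 x=0 r=0 u=1 q=0
  Δ1: clk:1→0
  (1Δ to stable)
t=6 Δ0: v=0 y=0 p=0 clk=0 x=0 r=0 u=1 q=0
  Δ1: clk:0→1
  (1Δ to stable)

2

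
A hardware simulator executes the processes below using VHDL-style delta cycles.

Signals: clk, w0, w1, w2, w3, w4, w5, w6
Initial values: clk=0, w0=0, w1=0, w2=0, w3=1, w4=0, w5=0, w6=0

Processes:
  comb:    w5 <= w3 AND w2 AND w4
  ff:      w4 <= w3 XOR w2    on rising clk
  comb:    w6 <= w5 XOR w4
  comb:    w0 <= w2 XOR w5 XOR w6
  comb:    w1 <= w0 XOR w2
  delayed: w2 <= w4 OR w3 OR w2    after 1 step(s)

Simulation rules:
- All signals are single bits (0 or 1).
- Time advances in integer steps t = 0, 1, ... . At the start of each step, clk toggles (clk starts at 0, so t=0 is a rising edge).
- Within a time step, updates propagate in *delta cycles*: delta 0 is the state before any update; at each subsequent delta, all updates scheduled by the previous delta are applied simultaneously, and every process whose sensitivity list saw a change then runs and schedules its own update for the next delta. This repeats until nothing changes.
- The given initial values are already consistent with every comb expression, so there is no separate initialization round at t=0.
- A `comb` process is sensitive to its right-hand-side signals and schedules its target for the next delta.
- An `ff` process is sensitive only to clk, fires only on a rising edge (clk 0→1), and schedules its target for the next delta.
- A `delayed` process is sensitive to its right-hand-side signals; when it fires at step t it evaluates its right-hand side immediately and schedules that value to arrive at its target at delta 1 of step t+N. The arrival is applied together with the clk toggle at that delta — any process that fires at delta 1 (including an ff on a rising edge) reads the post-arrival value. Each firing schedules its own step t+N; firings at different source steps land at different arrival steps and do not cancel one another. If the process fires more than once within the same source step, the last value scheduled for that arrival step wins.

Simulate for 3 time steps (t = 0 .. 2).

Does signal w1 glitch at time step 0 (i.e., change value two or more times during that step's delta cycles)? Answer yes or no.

[bits: w1,w3,clk,w2,w6,w5,w4,w0]
t=0: Δ0=01000000 Δ1=01100000 Δ2=01100010 Δ3=01101010 Δ4=01101011 Δ5=11101011 | 5Δ
t=1: Δ0=11101011 Δ1=11011011 Δ2=01011110 Δ3=11010111 Δ4=01010110 Δ5=11010110 | 5Δ
t=2: Δ0=11010110 Δ1=11110110 Δ2=11110100 Δ3=11111000 Δ4=11110000 Δ5=11110001 Δ6=01110001 | 6Δ

no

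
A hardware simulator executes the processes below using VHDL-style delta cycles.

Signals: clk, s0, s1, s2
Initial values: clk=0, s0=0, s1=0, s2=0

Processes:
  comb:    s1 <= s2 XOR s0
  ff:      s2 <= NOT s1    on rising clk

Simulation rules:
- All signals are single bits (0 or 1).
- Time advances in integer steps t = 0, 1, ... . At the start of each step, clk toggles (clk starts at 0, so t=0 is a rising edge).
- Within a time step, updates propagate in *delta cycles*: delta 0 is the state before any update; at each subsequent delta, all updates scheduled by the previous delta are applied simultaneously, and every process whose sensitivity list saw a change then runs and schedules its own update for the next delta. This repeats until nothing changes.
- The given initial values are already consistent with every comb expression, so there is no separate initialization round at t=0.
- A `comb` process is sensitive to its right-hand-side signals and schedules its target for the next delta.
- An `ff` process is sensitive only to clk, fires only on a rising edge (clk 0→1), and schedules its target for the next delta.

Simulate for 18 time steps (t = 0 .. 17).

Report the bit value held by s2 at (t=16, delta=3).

1

t=0 Δ0: s2=0 clk=0 s1=0 s0=0
  Δ1: clk:0→1
  Δ2: s2:0→1
  Δ3: s1:0→1
  (3Δ to stable)
t=1 Δ0: s2=1 clk=1 s1=1 s0=0
  Δ1: clk:1→0
  (1Δ to stable)
t=2 Δ0: s2=1 clk=0 s1=1 s0=0
  Δ1: clk:0→1
  Δ2: s2:1→0
  Δ3: s1:1→0
  (3Δ to stable)
t=3 Δ0: s2=0 clk=1 s1=0 s0=0
  Δ1: clk:1→0
  (1Δ to stable)
t=4 Δ0: s2=0 clk=0 s1=0 s0=0
  Δ1: clk:0→1
  Δ2: s2:0→1
  Δ3: s1:0→1
  (3Δ to stable)
t=5 Δ0: s2=1 clk=1 s1=1 s0=0
  Δ1: clk:1→0
  (1Δ to stable)
t=6 Δ0: s2=1 clk=0 s1=1 s0=0
  Δ1: clk:0→1
  Δ2: s2:1→0
  Δ3: s1:1→0
  (3Δ to stable)
t=7 Δ0: s2=0 clk=1 s1=0 s0=0
  Δ1: clk:1→0
  (1Δ to stable)
t=8 Δ0: s2=0 clk=0 s1=0 s0=0
  Δ1: clk:0→1
  Δ2: s2:0→1
  Δ3: s1:0→1
  (3Δ to stable)
t=9 Δ0: s2=1 clk=1 s1=1 s0=0
  Δ1: clk:1→0
  (1Δ to stable)
t=10 Δ0: s2=1 clk=0 s1=1 s0=0
  Δ1: clk:0→1
  Δ2: s2:1→0
  Δ3: s1:1→0
  (3Δ to stable)
t=11 Δ0: s2=0 clk=1 s1=0 s0=0
  Δ1: clk:1→0
  (1Δ to stable)
t=12 Δ0: s2=0 clk=0 s1=0 s0=0
  Δ1: clk:0→1
  Δ2: s2:0→1
  Δ3: s1:0→1
  (3Δ to stable)
t=13 Δ0: s2=1 clk=1 s1=1 s0=0
  Δ1: clk:1→0
  (1Δ to stable)
t=14 Δ0: s2=1 clk=0 s1=1 s0=0
  Δ1: clk:0→1
  Δ2: s2:1→0
  Δ3: s1:1→0
  (3Δ to stable)
t=15 Δ0: s2=0 clk=1 s1=0 s0=0
  Δ1: clk:1→0
  (1Δ to stable)
t=16 Δ0: s2=0 clk=0 s1=0 s0=0
  Δ1: clk:0→1
  Δ2: s2:0→1
  Δ3: s1:0→1
  (3Δ to stable)
t=17 Δ0: s2=1 clk=1 s1=1 s0=0
  Δ1: clk:1→0
  (1Δ to stable)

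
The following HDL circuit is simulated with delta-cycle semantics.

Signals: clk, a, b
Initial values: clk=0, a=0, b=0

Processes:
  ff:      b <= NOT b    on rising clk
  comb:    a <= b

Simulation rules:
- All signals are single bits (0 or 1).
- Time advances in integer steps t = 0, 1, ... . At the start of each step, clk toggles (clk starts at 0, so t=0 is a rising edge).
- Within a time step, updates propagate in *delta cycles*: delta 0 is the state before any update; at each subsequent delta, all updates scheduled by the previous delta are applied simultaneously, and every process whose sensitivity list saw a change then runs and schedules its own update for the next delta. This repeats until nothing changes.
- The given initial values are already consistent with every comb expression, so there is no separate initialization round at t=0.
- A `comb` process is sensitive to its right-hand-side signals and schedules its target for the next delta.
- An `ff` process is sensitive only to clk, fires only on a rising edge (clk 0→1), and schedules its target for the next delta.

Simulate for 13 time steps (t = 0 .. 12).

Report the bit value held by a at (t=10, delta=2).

t=0 Δ0: a=0 clk=0 b=0
  Δ1: clk:0→1
  Δ2: b:0→1
  Δ3: a:0→1
  (3Δ to stable)
t=1 Δ0: a=1 clk=1 b=1
  Δ1: clk:1→0
  (1Δ to stable)
t=2 Δ0: a=1 clk=0 b=1
  Δ1: clk:0→1
  Δ2: b:1→0
  Δ3: a:1→0
  (3Δ to stable)
t=3 Δ0: a=0 clk=1 b=0
  Δ1: clk:1→0
  (1Δ to stable)
t=4 Δ0: a=0 clk=0 b=0
  Δ1: clk:0→1
  Δ2: b:0→1
  Δ3: a:0→1
  (3Δ to stable)
t=5 Δ0: a=1 clk=1 b=1
  Δ1: clk:1→0
  (1Δ to stable)
t=6 Δ0: a=1 clk=0 b=1
  Δ1: clk:0→1
  Δ2: b:1→0
  Δ3: a:1→0
  (3Δ to stable)
t=7 Δ0: a=0 clk=1 b=0
  Δ1: clk:1→0
  (1Δ to stable)
t=8 Δ0: a=0 clk=0 b=0
  Δ1: clk:0→1
  Δ2: b:0→1
  Δ3: a:0→1
  (3Δ to stable)
t=9 Δ0: a=1 clk=1 b=1
  Δ1: clk:1→0
  (1Δ to stable)
t=10 Δ0: a=1 clk=0 b=1
  Δ1: clk:0→1
  Δ2: b:1→0
  Δ3: a:1→0
  (3Δ to stable)
t=11 Δ0: a=0 clk=1 b=0
  Δ1: clk:1→0
  (1Δ to stable)
t=12 Δ0: a=0 clk=0 b=0
  Δ1: clk:0→1
  Δ2: b:0→1
  Δ3: a:0→1
  (3Δ to stable)

1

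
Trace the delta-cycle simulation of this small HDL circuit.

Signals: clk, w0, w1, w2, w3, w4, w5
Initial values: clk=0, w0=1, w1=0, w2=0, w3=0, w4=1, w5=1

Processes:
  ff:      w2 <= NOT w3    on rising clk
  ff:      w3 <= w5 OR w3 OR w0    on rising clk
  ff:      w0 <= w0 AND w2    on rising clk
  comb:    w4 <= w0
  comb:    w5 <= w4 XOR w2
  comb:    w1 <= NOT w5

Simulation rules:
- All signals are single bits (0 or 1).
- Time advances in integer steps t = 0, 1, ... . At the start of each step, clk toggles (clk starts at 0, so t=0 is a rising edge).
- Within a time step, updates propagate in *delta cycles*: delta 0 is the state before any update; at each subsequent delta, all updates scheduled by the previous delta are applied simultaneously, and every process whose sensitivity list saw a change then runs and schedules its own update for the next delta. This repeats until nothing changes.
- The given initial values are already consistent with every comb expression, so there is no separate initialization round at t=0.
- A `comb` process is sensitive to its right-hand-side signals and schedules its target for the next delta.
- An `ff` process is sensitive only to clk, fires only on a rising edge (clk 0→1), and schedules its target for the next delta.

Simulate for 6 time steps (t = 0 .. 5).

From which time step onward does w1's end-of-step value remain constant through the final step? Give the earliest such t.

2

t0.Δ0 w2=0 w1=0 w0=1 clk=0 w4=1 w3=0 w5=1
t0.Δ1 w2=0 w1=0 w0=1 clk=1 w4=1 w3=0 w5=1
t0.Δ2 w2=1 w1=0 w0=0 clk=1 w4=1 w3=1 w5=1
t0.Δ3 w2=1 w1=0 w0=0 clk=1 w4=0 w3=1 w5=0
t0.Δ4 w2=1 w1=1 w0=0 clk=1 w4=0 w3=1 w5=1
t0.Δ5 w2=1 w1=0 w0=0 clk=1 w4=0 w3=1 w5=1
t1.Δ0 w2=1 w1=0 w0=0 clk=1 w4=0 w3=1 w5=1
t1.Δ1 w2=1 w1=0 w0=0 clk=0 w4=0 w3=1 w5=1
t2.Δ0 w2=1 w1=0 w0=0 clk=0 w4=0 w3=1 w5=1
t2.Δ1 w2=1 w1=0 w0=0 clk=1 w4=0 w3=1 w5=1
t2.Δ2 w2=0 w1=0 w0=0 clk=1 w4=0 w3=1 w5=1
t2.Δ3 w2=0 w1=0 w0=0 clk=1 w4=0 w3=1 w5=0
t2.Δ4 w2=0 w1=1 w0=0 clk=1 w4=0 w3=1 w5=0
t3.Δ0 w2=0 w1=1 w0=0 clk=1 w4=0 w3=1 w5=0
t3.Δ1 w2=0 w1=1 w0=0 clk=0 w4=0 w3=1 w5=0
t4.Δ0 w2=0 w1=1 w0=0 clk=0 w4=0 w3=1 w5=0
t4.Δ1 w2=0 w1=1 w0=0 clk=1 w4=0 w3=1 w5=0
t5.Δ0 w2=0 w1=1 w0=0 clk=1 w4=0 w3=1 w5=0
t5.Δ1 w2=0 w1=1 w0=0 clk=0 w4=0 w3=1 w5=0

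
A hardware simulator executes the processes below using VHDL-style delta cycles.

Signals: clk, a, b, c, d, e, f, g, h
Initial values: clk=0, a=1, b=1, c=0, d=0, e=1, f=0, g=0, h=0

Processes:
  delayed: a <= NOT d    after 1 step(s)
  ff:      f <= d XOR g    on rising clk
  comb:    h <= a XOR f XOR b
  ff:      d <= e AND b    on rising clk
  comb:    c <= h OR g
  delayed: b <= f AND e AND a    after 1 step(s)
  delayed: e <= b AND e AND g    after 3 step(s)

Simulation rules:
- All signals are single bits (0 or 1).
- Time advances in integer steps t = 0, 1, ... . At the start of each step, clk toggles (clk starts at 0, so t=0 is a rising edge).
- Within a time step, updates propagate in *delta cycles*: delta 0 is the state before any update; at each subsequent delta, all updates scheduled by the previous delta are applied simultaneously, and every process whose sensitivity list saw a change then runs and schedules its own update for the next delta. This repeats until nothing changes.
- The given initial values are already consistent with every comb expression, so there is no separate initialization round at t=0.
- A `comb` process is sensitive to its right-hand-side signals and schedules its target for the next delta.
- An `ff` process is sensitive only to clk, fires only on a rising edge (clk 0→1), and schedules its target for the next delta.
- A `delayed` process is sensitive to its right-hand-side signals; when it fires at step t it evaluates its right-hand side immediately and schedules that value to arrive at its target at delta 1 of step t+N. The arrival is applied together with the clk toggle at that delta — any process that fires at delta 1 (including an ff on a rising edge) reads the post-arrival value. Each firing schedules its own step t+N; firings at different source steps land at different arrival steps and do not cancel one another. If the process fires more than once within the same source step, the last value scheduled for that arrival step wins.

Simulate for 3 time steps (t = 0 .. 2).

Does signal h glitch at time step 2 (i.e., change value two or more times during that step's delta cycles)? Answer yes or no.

t0.Δ0 a=1 clk=0 b=1 c=0 h=0 g=0 f=0 d=0 e=1
t0.Δ1 a=1 clk=1 b=1 c=0 h=0 g=0 f=0 d=0 e=1
t0.Δ2 a=1 clk=1 b=1 c=0 h=0 g=0 f=0 d=1 e=1
t1.Δ0 a=1 clk=1 b=1 c=0 h=0 g=0 f=0 d=1 e=1
t1.Δ1 a=0 clk=0 b=1 c=0 h=0 g=0 f=0 d=1 e=1
t1.Δ2 a=0 clk=0 b=1 c=0 h=1 g=0 f=0 d=1 e=1
t1.Δ3 a=0 clk=0 b=1 c=1 h=1 g=0 f=0 d=1 e=1
t2.Δ0 a=0 clk=0 b=1 c=1 h=1 g=0 f=0 d=1 e=1
t2.Δ1 a=0 clk=1 b=0 c=1 h=1 g=0 f=0 d=1 e=1
t2.Δ2 a=0 clk=1 b=0 c=1 h=0 g=0 f=1 d=0 e=1
t2.Δ3 a=0 clk=1 b=0 c=0 h=1 g=0 f=1 d=0 e=1
t2.Δ4 a=0 clk=1 b=0 c=1 h=1 g=0 f=1 d=0 e=1

yes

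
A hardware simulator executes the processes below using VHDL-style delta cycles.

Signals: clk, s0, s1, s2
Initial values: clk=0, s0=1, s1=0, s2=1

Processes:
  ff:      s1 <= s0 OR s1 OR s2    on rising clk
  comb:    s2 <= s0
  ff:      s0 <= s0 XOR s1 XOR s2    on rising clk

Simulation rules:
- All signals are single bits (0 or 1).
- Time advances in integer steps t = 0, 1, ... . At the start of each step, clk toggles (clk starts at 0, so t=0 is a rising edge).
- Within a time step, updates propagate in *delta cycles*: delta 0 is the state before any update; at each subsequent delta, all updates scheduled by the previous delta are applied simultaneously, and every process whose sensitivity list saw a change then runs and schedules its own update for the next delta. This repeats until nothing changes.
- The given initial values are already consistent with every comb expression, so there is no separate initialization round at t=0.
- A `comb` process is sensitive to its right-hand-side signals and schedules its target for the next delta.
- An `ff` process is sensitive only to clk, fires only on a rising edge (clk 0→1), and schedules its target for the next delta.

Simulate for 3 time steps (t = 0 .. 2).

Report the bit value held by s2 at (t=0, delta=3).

0

t0.Δ0 clk=0 s0=1 s1=0 s2=1
t0.Δ1 clk=1 s0=1 s1=0 s2=1
t0.Δ2 clk=1 s0=0 s1=1 s2=1
t0.Δ3 clk=1 s0=0 s1=1 s2=0
t1.Δ0 clk=1 s0=0 s1=1 s2=0
t1.Δ1 clk=0 s0=0 s1=1 s2=0
t2.Δ0 clk=0 s0=0 s1=1 s2=0
t2.Δ1 clk=1 s0=0 s1=1 s2=0
t2.Δ2 clk=1 s0=1 s1=1 s2=0
t2.Δ3 clk=1 s0=1 s1=1 s2=1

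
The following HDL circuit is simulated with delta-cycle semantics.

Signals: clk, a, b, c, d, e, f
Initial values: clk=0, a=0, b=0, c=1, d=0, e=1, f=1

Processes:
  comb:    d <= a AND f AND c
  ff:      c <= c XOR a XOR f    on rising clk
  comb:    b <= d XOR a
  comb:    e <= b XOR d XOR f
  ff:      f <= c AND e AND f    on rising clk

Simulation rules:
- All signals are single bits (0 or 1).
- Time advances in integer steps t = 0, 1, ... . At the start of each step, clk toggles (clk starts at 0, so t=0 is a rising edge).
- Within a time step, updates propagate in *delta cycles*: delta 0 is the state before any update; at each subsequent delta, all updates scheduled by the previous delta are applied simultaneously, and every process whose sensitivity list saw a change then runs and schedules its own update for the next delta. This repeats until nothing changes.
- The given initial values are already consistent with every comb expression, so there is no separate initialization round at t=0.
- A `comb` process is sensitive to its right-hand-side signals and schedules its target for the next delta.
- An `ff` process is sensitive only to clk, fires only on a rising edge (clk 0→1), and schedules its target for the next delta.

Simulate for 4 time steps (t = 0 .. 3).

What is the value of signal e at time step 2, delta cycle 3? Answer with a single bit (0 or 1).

t0.Δ0 b=0 d=0 clk=0 c=1 f=1 e=1 a=0
t0.Δ1 b=0 d=0 clk=1 c=1 f=1 e=1 a=0
t0.Δ2 b=0 d=0 clk=1 c=0 f=1 e=1 a=0
t1.Δ0 b=0 d=0 clk=1 c=0 f=1 e=1 a=0
t1.Δ1 b=0 d=0 clk=0 c=0 f=1 e=1 a=0
t2.Δ0 b=0 d=0 clk=0 c=0 f=1 e=1 a=0
t2.Δ1 b=0 d=0 clk=1 c=0 f=1 e=1 a=0
t2.Δ2 b=0 d=0 clk=1 c=1 f=0 e=1 a=0
t2.Δ3 b=0 d=0 clk=1 c=1 f=0 e=0 a=0
t3.Δ0 b=0 d=0 clk=1 c=1 f=0 e=0 a=0
t3.Δ1 b=0 d=0 clk=0 c=1 f=0 e=0 a=0

0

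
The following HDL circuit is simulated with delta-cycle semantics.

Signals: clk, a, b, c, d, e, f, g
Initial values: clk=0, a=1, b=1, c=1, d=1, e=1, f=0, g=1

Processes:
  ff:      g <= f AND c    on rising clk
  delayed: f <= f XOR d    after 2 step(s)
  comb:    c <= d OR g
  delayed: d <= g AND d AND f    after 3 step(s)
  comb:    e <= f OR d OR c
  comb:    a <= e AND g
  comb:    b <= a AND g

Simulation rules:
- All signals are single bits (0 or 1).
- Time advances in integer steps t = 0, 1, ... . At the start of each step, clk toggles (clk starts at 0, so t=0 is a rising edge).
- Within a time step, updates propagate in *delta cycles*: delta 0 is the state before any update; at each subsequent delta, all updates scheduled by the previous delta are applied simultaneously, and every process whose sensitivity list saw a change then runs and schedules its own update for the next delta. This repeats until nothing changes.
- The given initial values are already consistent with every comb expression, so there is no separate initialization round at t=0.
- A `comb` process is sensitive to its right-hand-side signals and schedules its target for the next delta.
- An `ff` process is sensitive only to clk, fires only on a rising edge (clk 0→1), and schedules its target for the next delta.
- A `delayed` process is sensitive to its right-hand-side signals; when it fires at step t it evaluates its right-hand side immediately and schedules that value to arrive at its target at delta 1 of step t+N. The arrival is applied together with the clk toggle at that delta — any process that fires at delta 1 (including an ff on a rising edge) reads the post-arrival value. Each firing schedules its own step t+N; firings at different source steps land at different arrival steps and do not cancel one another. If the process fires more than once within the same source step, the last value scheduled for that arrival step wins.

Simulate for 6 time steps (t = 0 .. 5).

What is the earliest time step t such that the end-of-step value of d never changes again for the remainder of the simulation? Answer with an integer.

[bits: b,d,a,c,clk,f,g,e]
t=0: Δ0=11110011 Δ1=11111011 Δ2=11111001 Δ3=01011001 | 3Δ
t=1: Δ0=01011001 Δ1=01010001 | 1Δ
t=2: Δ0=01010001 Δ1=01011001 | 1Δ
t=3: Δ0=01011001 Δ1=00010001 Δ2=00000001 Δ3=00000000 | 3Δ
t=4: Δ0=00000000 Δ1=00001000 | 1Δ
t=5: Δ0=00001000 Δ1=00000000 | 1Δ

3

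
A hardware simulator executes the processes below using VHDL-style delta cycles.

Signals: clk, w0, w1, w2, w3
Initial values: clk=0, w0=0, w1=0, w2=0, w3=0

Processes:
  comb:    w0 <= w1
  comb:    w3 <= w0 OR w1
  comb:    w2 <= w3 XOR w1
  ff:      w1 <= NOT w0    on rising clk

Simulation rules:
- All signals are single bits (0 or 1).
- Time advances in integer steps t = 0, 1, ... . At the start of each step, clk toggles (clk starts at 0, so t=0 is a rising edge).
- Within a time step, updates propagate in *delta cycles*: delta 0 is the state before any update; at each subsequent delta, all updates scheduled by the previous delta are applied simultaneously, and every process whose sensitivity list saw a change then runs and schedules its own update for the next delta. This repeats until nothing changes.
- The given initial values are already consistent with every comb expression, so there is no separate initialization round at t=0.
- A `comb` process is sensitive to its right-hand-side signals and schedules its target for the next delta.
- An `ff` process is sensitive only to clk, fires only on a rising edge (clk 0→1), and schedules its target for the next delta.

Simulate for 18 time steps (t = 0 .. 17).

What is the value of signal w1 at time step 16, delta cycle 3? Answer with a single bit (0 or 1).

1

t=0 Δ0: w0=0 w1=0 clk=0 w3=0 w2=0
  Δ1: clk:0→1
  Δ2: w1:0→1
  Δ3: w0:0→1, w3:0→1, w2:0→1
  Δ4: w2:1→0
  (4Δ to stable)
t=1 Δ0: w0=1 w1=1 clk=1 w3=1 w2=0
  Δ1: clk:1→0
  (1Δ to stable)
t=2 Δ0: w0=1 w1=1 clk=0 w3=1 w2=0
  Δ1: clk:0→1
  Δ2: w1:1→0
  Δ3: w0:1→0, w2:0→1
  Δ4: w3:1→0
  Δ5: w2:1→0
  (5Δ to stable)
t=3 Δ0: w0=0 w1=0 clk=1 w3=0 w2=0
  Δ1: clk:1→0
  (1Δ to stable)
t=4 Δ0: w0=0 w1=0 clk=0 w3=0 w2=0
  Δ1: clk:0→1
  Δ2: w1:0→1
  Δ3: w0:0→1, w3:0→1, w2:0→1
  Δ4: w2:1→0
  (4Δ to stable)
t=5 Δ0: w0=1 w1=1 clk=1 w3=1 w2=0
  Δ1: clk:1→0
  (1Δ to stable)
t=6 Δ0: w0=1 w1=1 clk=0 w3=1 w2=0
  Δ1: clk:0→1
  Δ2: w1:1→0
  Δ3: w0:1→0, w2:0→1
  Δ4: w3:1→0
  Δ5: w2:1→0
  (5Δ to stable)
t=7 Δ0: w0=0 w1=0 clk=1 w3=0 w2=0
  Δ1: clk:1→0
  (1Δ to stable)
t=8 Δ0: w0=0 w1=0 clk=0 w3=0 w2=0
  Δ1: clk:0→1
  Δ2: w1:0→1
  Δ3: w0:0→1, w3:0→1, w2:0→1
  Δ4: w2:1→0
  (4Δ to stable)
t=9 Δ0: w0=1 w1=1 clk=1 w3=1 w2=0
  Δ1: clk:1→0
  (1Δ to stable)
t=10 Δ0: w0=1 w1=1 clk=0 w3=1 w2=0
  Δ1: clk:0→1
  Δ2: w1:1→0
  Δ3: w0:1→0, w2:0→1
  Δ4: w3:1→0
  Δ5: w2:1→0
  (5Δ to stable)
t=11 Δ0: w0=0 w1=0 clk=1 w3=0 w2=0
  Δ1: clk:1→0
  (1Δ to stable)
t=12 Δ0: w0=0 w1=0 clk=0 w3=0 w2=0
  Δ1: clk:0→1
  Δ2: w1:0→1
  Δ3: w0:0→1, w3:0→1, w2:0→1
  Δ4: w2:1→0
  (4Δ to stable)
t=13 Δ0: w0=1 w1=1 clk=1 w3=1 w2=0
  Δ1: clk:1→0
  (1Δ to stable)
t=14 Δ0: w0=1 w1=1 clk=0 w3=1 w2=0
  Δ1: clk:0→1
  Δ2: w1:1→0
  Δ3: w0:1→0, w2:0→1
  Δ4: w3:1→0
  Δ5: w2:1→0
  (5Δ to stable)
t=15 Δ0: w0=0 w1=0 clk=1 w3=0 w2=0
  Δ1: clk:1→0
  (1Δ to stable)
t=16 Δ0: w0=0 w1=0 clk=0 w3=0 w2=0
  Δ1: clk:0→1
  Δ2: w1:0→1
  Δ3: w0:0→1, w3:0→1, w2:0→1
  Δ4: w2:1→0
  (4Δ to stable)
t=17 Δ0: w0=1 w1=1 clk=1 w3=1 w2=0
  Δ1: clk:1→0
  (1Δ to stable)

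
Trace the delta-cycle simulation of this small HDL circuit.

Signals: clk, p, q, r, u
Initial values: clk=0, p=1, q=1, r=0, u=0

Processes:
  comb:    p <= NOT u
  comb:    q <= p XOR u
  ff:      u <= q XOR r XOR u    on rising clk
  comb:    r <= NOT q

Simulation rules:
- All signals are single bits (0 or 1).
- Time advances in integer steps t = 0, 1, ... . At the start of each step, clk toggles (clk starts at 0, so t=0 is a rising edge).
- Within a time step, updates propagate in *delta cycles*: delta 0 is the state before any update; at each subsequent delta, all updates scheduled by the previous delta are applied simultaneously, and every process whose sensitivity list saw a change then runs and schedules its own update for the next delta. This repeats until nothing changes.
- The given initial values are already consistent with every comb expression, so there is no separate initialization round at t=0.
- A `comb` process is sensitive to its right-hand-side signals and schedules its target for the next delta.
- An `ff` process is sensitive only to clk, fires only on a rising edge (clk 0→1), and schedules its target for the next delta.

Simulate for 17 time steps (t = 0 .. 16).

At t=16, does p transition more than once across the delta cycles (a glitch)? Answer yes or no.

no

t0.Δ0 r=0 clk=0 u=0 p=1 q=1
t0.Δ1 r=0 clk=1 u=0 p=1 q=1
t0.Δ2 r=0 clk=1 u=1 p=1 q=1
t0.Δ3 r=0 clk=1 u=1 p=0 q=0
t0.Δ4 r=1 clk=1 u=1 p=0 q=1
t0.Δ5 r=0 clk=1 u=1 p=0 q=1
t1.Δ0 r=0 clk=1 u=1 p=0 q=1
t1.Δ1 r=0 clk=0 u=1 p=0 q=1
t2.Δ0 r=0 clk=0 u=1 p=0 q=1
t2.Δ1 r=0 clk=1 u=1 p=0 q=1
t2.Δ2 r=0 clk=1 u=0 p=0 q=1
t2.Δ3 r=0 clk=1 u=0 p=1 q=0
t2.Δ4 r=1 clk=1 u=0 p=1 q=1
t2.Δ5 r=0 clk=1 u=0 p=1 q=1
t3.Δ0 r=0 clk=1 u=0 p=1 q=1
t3.Δ1 r=0 clk=0 u=0 p=1 q=1
t4.Δ0 r=0 clk=0 u=0 p=1 q=1
t4.Δ1 r=0 clk=1 u=0 p=1 q=1
t4.Δ2 r=0 clk=1 u=1 p=1 q=1
t4.Δ3 r=0 clk=1 u=1 p=0 q=0
t4.Δ4 r=1 clk=1 u=1 p=0 q=1
t4.Δ5 r=0 clk=1 u=1 p=0 q=1
t5.Δ0 r=0 clk=1 u=1 p=0 q=1
t5.Δ1 r=0 clk=0 u=1 p=0 q=1
t6.Δ0 r=0 clk=0 u=1 p=0 q=1
t6.Δ1 r=0 clk=1 u=1 p=0 q=1
t6.Δ2 r=0 clk=1 u=0 p=0 q=1
t6.Δ3 r=0 clk=1 u=0 p=1 q=0
t6.Δ4 r=1 clk=1 u=0 p=1 q=1
t6.Δ5 r=0 clk=1 u=0 p=1 q=1
t7.Δ0 r=0 clk=1 u=0 p=1 q=1
t7.Δ1 r=0 clk=0 u=0 p=1 q=1
t8.Δ0 r=0 clk=0 u=0 p=1 q=1
t8.Δ1 r=0 clk=1 u=0 p=1 q=1
t8.Δ2 r=0 clk=1 u=1 p=1 q=1
t8.Δ3 r=0 clk=1 u=1 p=0 q=0
t8.Δ4 r=1 clk=1 u=1 p=0 q=1
t8.Δ5 r=0 clk=1 u=1 p=0 q=1
t9.Δ0 r=0 clk=1 u=1 p=0 q=1
t9.Δ1 r=0 clk=0 u=1 p=0 q=1
t10.Δ0 r=0 clk=0 u=1 p=0 q=1
t10.Δ1 r=0 clk=1 u=1 p=0 q=1
t10.Δ2 r=0 clk=1 u=0 p=0 q=1
t10.Δ3 r=0 clk=1 u=0 p=1 q=0
t10.Δ4 r=1 clk=1 u=0 p=1 q=1
t10.Δ5 r=0 clk=1 u=0 p=1 q=1
t11.Δ0 r=0 clk=1 u=0 p=1 q=1
t11.Δ1 r=0 clk=0 u=0 p=1 q=1
t12.Δ0 r=0 clk=0 u=0 p=1 q=1
t12.Δ1 r=0 clk=1 u=0 p=1 q=1
t12.Δ2 r=0 clk=1 u=1 p=1 q=1
t12.Δ3 r=0 clk=1 u=1 p=0 q=0
t12.Δ4 r=1 clk=1 u=1 p=0 q=1
t12.Δ5 r=0 clk=1 u=1 p=0 q=1
t13.Δ0 r=0 clk=1 u=1 p=0 q=1
t13.Δ1 r=0 clk=0 u=1 p=0 q=1
t14.Δ0 r=0 clk=0 u=1 p=0 q=1
t14.Δ1 r=0 clk=1 u=1 p=0 q=1
t14.Δ2 r=0 clk=1 u=0 p=0 q=1
t14.Δ3 r=0 clk=1 u=0 p=1 q=0
t14.Δ4 r=1 clk=1 u=0 p=1 q=1
t14.Δ5 r=0 clk=1 u=0 p=1 q=1
t15.Δ0 r=0 clk=1 u=0 p=1 q=1
t15.Δ1 r=0 clk=0 u=0 p=1 q=1
t16.Δ0 r=0 clk=0 u=0 p=1 q=1
t16.Δ1 r=0 clk=1 u=0 p=1 q=1
t16.Δ2 r=0 clk=1 u=1 p=1 q=1
t16.Δ3 r=0 clk=1 u=1 p=0 q=0
t16.Δ4 r=1 clk=1 u=1 p=0 q=1
t16.Δ5 r=0 clk=1 u=1 p=0 q=1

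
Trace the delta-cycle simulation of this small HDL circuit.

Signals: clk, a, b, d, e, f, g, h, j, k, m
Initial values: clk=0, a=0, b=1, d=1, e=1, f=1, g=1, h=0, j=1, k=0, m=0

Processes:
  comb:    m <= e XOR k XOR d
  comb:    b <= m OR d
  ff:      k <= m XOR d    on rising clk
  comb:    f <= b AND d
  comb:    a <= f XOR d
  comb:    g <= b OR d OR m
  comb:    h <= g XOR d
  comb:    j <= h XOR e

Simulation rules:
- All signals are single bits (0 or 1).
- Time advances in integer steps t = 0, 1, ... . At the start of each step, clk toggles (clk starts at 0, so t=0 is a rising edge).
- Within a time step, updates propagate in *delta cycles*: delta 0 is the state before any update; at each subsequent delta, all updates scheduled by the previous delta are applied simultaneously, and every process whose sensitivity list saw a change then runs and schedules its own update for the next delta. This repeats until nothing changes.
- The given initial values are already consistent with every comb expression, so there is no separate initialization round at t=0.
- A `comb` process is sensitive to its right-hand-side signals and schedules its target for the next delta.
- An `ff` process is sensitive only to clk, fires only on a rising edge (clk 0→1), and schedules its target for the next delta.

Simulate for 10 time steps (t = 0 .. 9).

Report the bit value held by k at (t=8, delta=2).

1

[bits: clk,g,e,k,m,f,d,j,a,b,h]
t=0: Δ0=01100111010 Δ1=11100111010 Δ2=11110111010 Δ3=11111111010 | 3Δ
t=1: Δ0=11111111010 Δ1=01111111010 | 1Δ
t=2: Δ0=01111111010 Δ1=11111111010 Δ2=11101111010 Δ3=11100111010 | 3Δ
t=3: Δ0=11100111010 Δ1=01100111010 | 1Δ
t=4: Δ0=01100111010 Δ1=11100111010 Δ2=11110111010 Δ3=11111111010 | 3Δ
t=5: Δ0=11111111010 Δ1=01111111010 | 1Δ
t=6: Δ0=01111111010 Δ1=11111111010 Δ2=11101111010 Δ3=11100111010 | 3Δ
t=7: Δ0=11100111010 Δ1=01100111010 | 1Δ
t=8: Δ0=01100111010 Δ1=11100111010 Δ2=11110111010 Δ3=11111111010 | 3Δ
t=9: Δ0=11111111010 Δ1=01111111010 | 1Δ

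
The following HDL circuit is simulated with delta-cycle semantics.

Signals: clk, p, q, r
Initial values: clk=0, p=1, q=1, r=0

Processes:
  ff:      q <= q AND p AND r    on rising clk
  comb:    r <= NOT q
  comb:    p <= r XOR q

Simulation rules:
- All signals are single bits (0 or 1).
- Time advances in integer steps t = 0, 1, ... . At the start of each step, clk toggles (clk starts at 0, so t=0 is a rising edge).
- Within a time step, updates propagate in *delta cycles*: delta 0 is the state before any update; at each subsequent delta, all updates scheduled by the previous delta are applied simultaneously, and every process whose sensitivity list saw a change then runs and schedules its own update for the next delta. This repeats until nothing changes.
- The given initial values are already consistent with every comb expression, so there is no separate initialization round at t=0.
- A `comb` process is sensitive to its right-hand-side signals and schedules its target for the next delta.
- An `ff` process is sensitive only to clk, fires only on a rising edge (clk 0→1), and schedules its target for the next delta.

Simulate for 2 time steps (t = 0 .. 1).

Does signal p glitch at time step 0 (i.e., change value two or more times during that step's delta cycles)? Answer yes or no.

t0.Δ0 r=0 clk=0 q=1 p=1
t0.Δ1 r=0 clk=1 q=1 p=1
t0.Δ2 r=0 clk=1 q=0 p=1
t0.Δ3 r=1 clk=1 q=0 p=0
t0.Δ4 r=1 clk=1 q=0 p=1
t1.Δ0 r=1 clk=1 q=0 p=1
t1.Δ1 r=1 clk=0 q=0 p=1

yes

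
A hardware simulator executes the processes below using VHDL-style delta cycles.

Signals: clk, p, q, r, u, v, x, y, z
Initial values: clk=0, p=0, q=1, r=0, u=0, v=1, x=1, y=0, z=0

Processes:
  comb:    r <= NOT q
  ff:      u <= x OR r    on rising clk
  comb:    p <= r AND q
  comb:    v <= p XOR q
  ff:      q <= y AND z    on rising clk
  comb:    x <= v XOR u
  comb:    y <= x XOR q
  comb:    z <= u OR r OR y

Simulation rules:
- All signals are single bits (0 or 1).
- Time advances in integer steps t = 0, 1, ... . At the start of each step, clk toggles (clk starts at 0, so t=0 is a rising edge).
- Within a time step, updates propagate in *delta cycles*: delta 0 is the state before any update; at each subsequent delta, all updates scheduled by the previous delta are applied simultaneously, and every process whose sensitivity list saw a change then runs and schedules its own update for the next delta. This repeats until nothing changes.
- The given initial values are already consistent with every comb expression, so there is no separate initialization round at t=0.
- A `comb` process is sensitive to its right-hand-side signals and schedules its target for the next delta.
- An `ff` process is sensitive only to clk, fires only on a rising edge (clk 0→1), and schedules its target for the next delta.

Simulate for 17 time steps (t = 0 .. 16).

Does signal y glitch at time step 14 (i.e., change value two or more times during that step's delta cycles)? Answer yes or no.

t=0 Δ0: y=0 clk=0 p=0 z=0 u=0 v=1 r=0 q=1 x=1
  Δ1: clk:0→1
  Δ2: u:0→1, q:1→0
  Δ3: y:0→1, z:0→1, v:1→0, r:0→1, x:1→0
  Δ4: y:1→0, x:0→1
  Δ5: y:0→1
  (5Δ to stable)
t=1 Δ0: y=1 clk=1 p=0 z=1 u=1 v=0 r=1 q=0 x=1
  Δ1: clk:1→0
  (1Δ to stable)
t=2 Δ0: y=1 clk=0 p=0 z=1 u=1 v=0 r=1 q=0 x=1
  Δ1: clk:0→1
  Δ2: q:0→1
  Δ3: y:1→0, p:0→1, v:0→1, r:1→0
  Δ4: p:1→0, v:1→0, x:1→0
  Δ5: y:0→1, v:0→1, x:0→1
  Δ6: y:1→0, x:1→0
  Δ7: y:0→1
  (7Δ to stable)
t=3 Δ0: y=1 clk=1 p=0 z=1 u=1 v=1 r=0 q=1 x=0
  Δ1: clk:1→0
  (1Δ to stable)
t=4 Δ0: y=1 clk=0 p=0 z=1 u=1 v=1 r=0 q=1 x=0
  Δ1: clk:0→1
  Δ2: u:1→0
  Δ3: x:0→1
  Δ4: y:1→0
  Δ5: z:1→0
  (5Δ to stable)
t=5 Δ0: y=0 clk=1 p=0 z=0 u=0 v=1 r=0 q=1 x=1
  Δ1: clk:1→0
  (1Δ to stable)
t=6 Δ0: y=0 clk=0 p=0 z=0 u=0 v=1 r=0 q=1 x=1
  Δ1: clk:0→1
  Δ2: u:0→1, q:1→0
  Δ3: y:0→1, z:0→1, v:1→0, r:0→1, x:1→0
  Δ4: y:1→0, x:0→1
  Δ5: y:0→1
  (5Δ to stable)
t=7 Δ0: y=1 clk=1 p=0 z=1 u=1 v=0 r=1 q=0 x=1
  Δ1: clk:1→0
  (1Δ to stable)
t=8 Δ0: y=1 clk=0 p=0 z=1 u=1 v=0 r=1 q=0 x=1
  Δ1: clk:0→1
  Δ2: q:0→1
  Δ3: y:1→0, p:0→1, v:0→1, r:1→0
  Δ4: p:1→0, v:1→0, x:1→0
  Δ5: y:0→1, v:0→1, x:0→1
  Δ6: y:1→0, x:1→0
  Δ7: y:0→1
  (7Δ to stable)
t=9 Δ0: y=1 clk=1 p=0 z=1 u=1 v=1 r=0 q=1 x=0
  Δ1: clk:1→0
  (1Δ to stable)
t=10 Δ0: y=1 clk=0 p=0 z=1 u=1 v=1 r=0 q=1 x=0
  Δ1: clk:0→1
  Δ2: u:1→0
  Δ3: x:0→1
  Δ4: y:1→0
  Δ5: z:1→0
  (5Δ to stable)
t=11 Δ0: y=0 clk=1 p=0 z=0 u=0 v=1 r=0 q=1 x=1
  Δ1: clk:1→0
  (1Δ to stable)
t=12 Δ0: y=0 clk=0 p=0 z=0 u=0 v=1 r=0 q=1 x=1
  Δ1: clk:0→1
  Δ2: u:0→1, q:1→0
  Δ3: y:0→1, z:0→1, v:1→0, r:0→1, x:1→0
  Δ4: y:1→0, x:0→1
  Δ5: y:0→1
  (5Δ to stable)
t=13 Δ0: y=1 clk=1 p=0 z=1 u=1 v=0 r=1 q=0 x=1
  Δ1: clk:1→0
  (1Δ to stable)
t=14 Δ0: y=1 clk=0 p=0 z=1 u=1 v=0 r=1 q=0 x=1
  Δ1: clk:0→1
  Δ2: q:0→1
  Δ3: y:1→0, p:0→1, v:0→1, r:1→0
  Δ4: p:1→0, v:1→0, x:1→0
  Δ5: y:0→1, v:0→1, x:0→1
  Δ6: y:1→0, x:1→0
  Δ7: y:0→1
  (7Δ to stable)
t=15 Δ0: y=1 clk=1 p=0 z=1 u=1 v=1 r=0 q=1 x=0
  Δ1: clk:1→0
  (1Δ to stable)
t=16 Δ0: y=1 clk=0 p=0 z=1 u=1 v=1 r=0 q=1 x=0
  Δ1: clk:0→1
  Δ2: u:1→0
  Δ3: x:0→1
  Δ4: y:1→0
  Δ5: z:1→0
  (5Δ to stable)

yes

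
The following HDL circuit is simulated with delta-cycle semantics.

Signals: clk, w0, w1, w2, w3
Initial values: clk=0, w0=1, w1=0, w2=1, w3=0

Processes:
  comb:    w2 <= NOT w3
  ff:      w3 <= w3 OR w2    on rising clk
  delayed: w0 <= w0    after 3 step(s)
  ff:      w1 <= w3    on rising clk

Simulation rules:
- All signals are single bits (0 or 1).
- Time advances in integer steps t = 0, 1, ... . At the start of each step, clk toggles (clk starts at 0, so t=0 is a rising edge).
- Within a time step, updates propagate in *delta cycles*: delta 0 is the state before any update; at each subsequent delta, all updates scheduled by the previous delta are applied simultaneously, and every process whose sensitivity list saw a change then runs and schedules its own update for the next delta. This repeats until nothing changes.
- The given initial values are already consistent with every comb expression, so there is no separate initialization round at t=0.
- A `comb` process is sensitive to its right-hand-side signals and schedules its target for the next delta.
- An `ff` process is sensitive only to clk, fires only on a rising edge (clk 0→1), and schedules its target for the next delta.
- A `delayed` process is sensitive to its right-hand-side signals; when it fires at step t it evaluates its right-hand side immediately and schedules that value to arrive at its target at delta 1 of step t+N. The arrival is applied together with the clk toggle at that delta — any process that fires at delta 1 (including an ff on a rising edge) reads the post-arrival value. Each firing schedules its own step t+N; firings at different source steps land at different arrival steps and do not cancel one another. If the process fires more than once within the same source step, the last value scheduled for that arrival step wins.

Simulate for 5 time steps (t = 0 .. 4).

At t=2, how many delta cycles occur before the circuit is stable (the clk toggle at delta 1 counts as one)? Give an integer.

t0.Δ0 w1=0 w2=1 w3=0 clk=0 w0=1
t0.Δ1 w1=0 w2=1 w3=0 clk=1 w0=1
t0.Δ2 w1=0 w2=1 w3=1 clk=1 w0=1
t0.Δ3 w1=0 w2=0 w3=1 clk=1 w0=1
t1.Δ0 w1=0 w2=0 w3=1 clk=1 w0=1
t1.Δ1 w1=0 w2=0 w3=1 clk=0 w0=1
t2.Δ0 w1=0 w2=0 w3=1 clk=0 w0=1
t2.Δ1 w1=0 w2=0 w3=1 clk=1 w0=1
t2.Δ2 w1=1 w2=0 w3=1 clk=1 w0=1
t3.Δ0 w1=1 w2=0 w3=1 clk=1 w0=1
t3.Δ1 w1=1 w2=0 w3=1 clk=0 w0=1
t4.Δ0 w1=1 w2=0 w3=1 clk=0 w0=1
t4.Δ1 w1=1 w2=0 w3=1 clk=1 w0=1

2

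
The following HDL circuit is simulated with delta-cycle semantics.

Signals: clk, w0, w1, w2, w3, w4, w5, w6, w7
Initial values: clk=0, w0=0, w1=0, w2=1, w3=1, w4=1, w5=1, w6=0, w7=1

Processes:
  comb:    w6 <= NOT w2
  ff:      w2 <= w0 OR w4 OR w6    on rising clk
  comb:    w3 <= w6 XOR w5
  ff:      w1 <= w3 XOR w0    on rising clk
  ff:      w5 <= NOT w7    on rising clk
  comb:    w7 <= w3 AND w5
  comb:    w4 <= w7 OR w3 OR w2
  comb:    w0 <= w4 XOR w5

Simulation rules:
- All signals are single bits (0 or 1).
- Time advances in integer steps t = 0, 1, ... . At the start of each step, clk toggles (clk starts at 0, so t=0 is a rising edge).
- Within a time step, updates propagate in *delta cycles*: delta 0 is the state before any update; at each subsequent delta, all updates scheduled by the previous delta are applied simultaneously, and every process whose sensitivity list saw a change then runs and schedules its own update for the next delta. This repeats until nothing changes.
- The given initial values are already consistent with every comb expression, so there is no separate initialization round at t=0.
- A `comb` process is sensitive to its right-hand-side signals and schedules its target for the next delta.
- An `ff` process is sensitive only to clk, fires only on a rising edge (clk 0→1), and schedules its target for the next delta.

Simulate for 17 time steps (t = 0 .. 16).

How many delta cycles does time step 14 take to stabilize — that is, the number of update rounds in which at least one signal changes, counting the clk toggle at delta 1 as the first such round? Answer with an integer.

4

t0.Δ0 clk=0 w5=1 w0=0 w4=1 w3=1 w6=0 w2=1 w7=1 w1=0
t0.Δ1 clk=1 w5=1 w0=0 w4=1 w3=1 w6=0 w2=1 w7=1 w1=0
t0.Δ2 clk=1 w5=0 w0=0 w4=1 w3=1 w6=0 w2=1 w7=1 w1=1
t0.Δ3 clk=1 w5=0 w0=1 w4=1 w3=0 w6=0 w2=1 w7=0 w1=1
t1.Δ0 clk=1 w5=0 w0=1 w4=1 w3=0 w6=0 w2=1 w7=0 w1=1
t1.Δ1 clk=0 w5=0 w0=1 w4=1 w3=0 w6=0 w2=1 w7=0 w1=1
t2.Δ0 clk=0 w5=0 w0=1 w4=1 w3=0 w6=0 w2=1 w7=0 w1=1
t2.Δ1 clk=1 w5=0 w0=1 w4=1 w3=0 w6=0 w2=1 w7=0 w1=1
t2.Δ2 clk=1 w5=1 w0=1 w4=1 w3=0 w6=0 w2=1 w7=0 w1=1
t2.Δ3 clk=1 w5=1 w0=0 w4=1 w3=1 w6=0 w2=1 w7=0 w1=1
t2.Δ4 clk=1 w5=1 w0=0 w4=1 w3=1 w6=0 w2=1 w7=1 w1=1
t3.Δ0 clk=1 w5=1 w0=0 w4=1 w3=1 w6=0 w2=1 w7=1 w1=1
t3.Δ1 clk=0 w5=1 w0=0 w4=1 w3=1 w6=0 w2=1 w7=1 w1=1
t4.Δ0 clk=0 w5=1 w0=0 w4=1 w3=1 w6=0 w2=1 w7=1 w1=1
t4.Δ1 clk=1 w5=1 w0=0 w4=1 w3=1 w6=0 w2=1 w7=1 w1=1
t4.Δ2 clk=1 w5=0 w0=0 w4=1 w3=1 w6=0 w2=1 w7=1 w1=1
t4.Δ3 clk=1 w5=0 w0=1 w4=1 w3=0 w6=0 w2=1 w7=0 w1=1
t5.Δ0 clk=1 w5=0 w0=1 w4=1 w3=0 w6=0 w2=1 w7=0 w1=1
t5.Δ1 clk=0 w5=0 w0=1 w4=1 w3=0 w6=0 w2=1 w7=0 w1=1
t6.Δ0 clk=0 w5=0 w0=1 w4=1 w3=0 w6=0 w2=1 w7=0 w1=1
t6.Δ1 clk=1 w5=0 w0=1 w4=1 w3=0 w6=0 w2=1 w7=0 w1=1
t6.Δ2 clk=1 w5=1 w0=1 w4=1 w3=0 w6=0 w2=1 w7=0 w1=1
t6.Δ3 clk=1 w5=1 w0=0 w4=1 w3=1 w6=0 w2=1 w7=0 w1=1
t6.Δ4 clk=1 w5=1 w0=0 w4=1 w3=1 w6=0 w2=1 w7=1 w1=1
t7.Δ0 clk=1 w5=1 w0=0 w4=1 w3=1 w6=0 w2=1 w7=1 w1=1
t7.Δ1 clk=0 w5=1 w0=0 w4=1 w3=1 w6=0 w2=1 w7=1 w1=1
t8.Δ0 clk=0 w5=1 w0=0 w4=1 w3=1 w6=0 w2=1 w7=1 w1=1
t8.Δ1 clk=1 w5=1 w0=0 w4=1 w3=1 w6=0 w2=1 w7=1 w1=1
t8.Δ2 clk=1 w5=0 w0=0 w4=1 w3=1 w6=0 w2=1 w7=1 w1=1
t8.Δ3 clk=1 w5=0 w0=1 w4=1 w3=0 w6=0 w2=1 w7=0 w1=1
t9.Δ0 clk=1 w5=0 w0=1 w4=1 w3=0 w6=0 w2=1 w7=0 w1=1
t9.Δ1 clk=0 w5=0 w0=1 w4=1 w3=0 w6=0 w2=1 w7=0 w1=1
t10.Δ0 clk=0 w5=0 w0=1 w4=1 w3=0 w6=0 w2=1 w7=0 w1=1
t10.Δ1 clk=1 w5=0 w0=1 w4=1 w3=0 w6=0 w2=1 w7=0 w1=1
t10.Δ2 clk=1 w5=1 w0=1 w4=1 w3=0 w6=0 w2=1 w7=0 w1=1
t10.Δ3 clk=1 w5=1 w0=0 w4=1 w3=1 w6=0 w2=1 w7=0 w1=1
t10.Δ4 clk=1 w5=1 w0=0 w4=1 w3=1 w6=0 w2=1 w7=1 w1=1
t11.Δ0 clk=1 w5=1 w0=0 w4=1 w3=1 w6=0 w2=1 w7=1 w1=1
t11.Δ1 clk=0 w5=1 w0=0 w4=1 w3=1 w6=0 w2=1 w7=1 w1=1
t12.Δ0 clk=0 w5=1 w0=0 w4=1 w3=1 w6=0 w2=1 w7=1 w1=1
t12.Δ1 clk=1 w5=1 w0=0 w4=1 w3=1 w6=0 w2=1 w7=1 w1=1
t12.Δ2 clk=1 w5=0 w0=0 w4=1 w3=1 w6=0 w2=1 w7=1 w1=1
t12.Δ3 clk=1 w5=0 w0=1 w4=1 w3=0 w6=0 w2=1 w7=0 w1=1
t13.Δ0 clk=1 w5=0 w0=1 w4=1 w3=0 w6=0 w2=1 w7=0 w1=1
t13.Δ1 clk=0 w5=0 w0=1 w4=1 w3=0 w6=0 w2=1 w7=0 w1=1
t14.Δ0 clk=0 w5=0 w0=1 w4=1 w3=0 w6=0 w2=1 w7=0 w1=1
t14.Δ1 clk=1 w5=0 w0=1 w4=1 w3=0 w6=0 w2=1 w7=0 w1=1
t14.Δ2 clk=1 w5=1 w0=1 w4=1 w3=0 w6=0 w2=1 w7=0 w1=1
t14.Δ3 clk=1 w5=1 w0=0 w4=1 w3=1 w6=0 w2=1 w7=0 w1=1
t14.Δ4 clk=1 w5=1 w0=0 w4=1 w3=1 w6=0 w2=1 w7=1 w1=1
t15.Δ0 clk=1 w5=1 w0=0 w4=1 w3=1 w6=0 w2=1 w7=1 w1=1
t15.Δ1 clk=0 w5=1 w0=0 w4=1 w3=1 w6=0 w2=1 w7=1 w1=1
t16.Δ0 clk=0 w5=1 w0=0 w4=1 w3=1 w6=0 w2=1 w7=1 w1=1
t16.Δ1 clk=1 w5=1 w0=0 w4=1 w3=1 w6=0 w2=1 w7=1 w1=1
t16.Δ2 clk=1 w5=0 w0=0 w4=1 w3=1 w6=0 w2=1 w7=1 w1=1
t16.Δ3 clk=1 w5=0 w0=1 w4=1 w3=0 w6=0 w2=1 w7=0 w1=1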